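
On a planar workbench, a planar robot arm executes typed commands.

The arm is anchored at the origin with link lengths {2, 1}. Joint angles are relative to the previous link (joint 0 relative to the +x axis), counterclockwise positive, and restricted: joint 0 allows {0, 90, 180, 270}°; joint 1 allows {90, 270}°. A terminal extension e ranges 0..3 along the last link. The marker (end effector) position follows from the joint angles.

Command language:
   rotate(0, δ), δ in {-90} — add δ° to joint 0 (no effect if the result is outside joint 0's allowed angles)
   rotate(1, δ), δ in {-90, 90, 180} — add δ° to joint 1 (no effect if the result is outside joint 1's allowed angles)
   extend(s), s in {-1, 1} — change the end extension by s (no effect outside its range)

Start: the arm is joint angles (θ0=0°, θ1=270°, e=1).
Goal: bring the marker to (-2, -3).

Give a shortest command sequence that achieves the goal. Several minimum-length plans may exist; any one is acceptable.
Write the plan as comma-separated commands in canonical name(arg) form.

rotate(0, -90), rotate(0, -90), extend(1), rotate(1, 180)

from: joint angles (θ0=0°, θ1=270°, e=1)
step 1 (rotate(0, -90)): joint angles (θ0=270°, θ1=270°, e=1)
step 2 (rotate(0, -90)): joint angles (θ0=180°, θ1=270°, e=1)
step 3 (extend(1)): joint angles (θ0=180°, θ1=270°, e=2)
step 4 (rotate(1, 180)): joint angles (θ0=180°, θ1=90°, e=2)
nothing shorter than 4 reaches the goal.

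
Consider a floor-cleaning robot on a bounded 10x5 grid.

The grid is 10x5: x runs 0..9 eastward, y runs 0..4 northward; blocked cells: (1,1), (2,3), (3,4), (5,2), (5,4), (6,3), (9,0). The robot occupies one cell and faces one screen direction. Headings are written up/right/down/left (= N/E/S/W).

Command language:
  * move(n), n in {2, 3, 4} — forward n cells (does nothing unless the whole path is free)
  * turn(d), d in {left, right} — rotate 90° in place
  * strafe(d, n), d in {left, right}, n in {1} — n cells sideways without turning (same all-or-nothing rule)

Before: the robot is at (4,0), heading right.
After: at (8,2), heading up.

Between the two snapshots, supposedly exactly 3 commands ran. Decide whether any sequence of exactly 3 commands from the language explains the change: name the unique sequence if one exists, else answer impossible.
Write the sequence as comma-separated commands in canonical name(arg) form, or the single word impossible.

move(4), turn(left), move(2)

key: running move(2) before move(4) would end elsewhere — order is forced
begin: at (4,0), heading right
1. move(4) → at (8,0), heading right
2. turn(left) → at (8,0), heading up
3. move(2) → at (8,2), heading up
all 343 alternatives checked — unique.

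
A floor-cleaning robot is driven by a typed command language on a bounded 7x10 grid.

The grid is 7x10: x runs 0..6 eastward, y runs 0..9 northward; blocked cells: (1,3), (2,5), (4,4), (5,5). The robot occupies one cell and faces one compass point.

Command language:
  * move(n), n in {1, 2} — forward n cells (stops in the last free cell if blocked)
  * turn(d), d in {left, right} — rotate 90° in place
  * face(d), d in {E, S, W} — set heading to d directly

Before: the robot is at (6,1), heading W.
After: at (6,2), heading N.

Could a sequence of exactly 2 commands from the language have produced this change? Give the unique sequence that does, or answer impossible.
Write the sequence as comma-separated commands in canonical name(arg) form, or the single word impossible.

key: cell and facing (now N) both changed — the 2 commands mix motion and turning
begin: at (6,1), heading W
step 1 (turn(right)): at (6,1), heading N
step 2 (move(1)): at (6,2), heading N
no rival 2-sequence matches.

turn(right), move(1)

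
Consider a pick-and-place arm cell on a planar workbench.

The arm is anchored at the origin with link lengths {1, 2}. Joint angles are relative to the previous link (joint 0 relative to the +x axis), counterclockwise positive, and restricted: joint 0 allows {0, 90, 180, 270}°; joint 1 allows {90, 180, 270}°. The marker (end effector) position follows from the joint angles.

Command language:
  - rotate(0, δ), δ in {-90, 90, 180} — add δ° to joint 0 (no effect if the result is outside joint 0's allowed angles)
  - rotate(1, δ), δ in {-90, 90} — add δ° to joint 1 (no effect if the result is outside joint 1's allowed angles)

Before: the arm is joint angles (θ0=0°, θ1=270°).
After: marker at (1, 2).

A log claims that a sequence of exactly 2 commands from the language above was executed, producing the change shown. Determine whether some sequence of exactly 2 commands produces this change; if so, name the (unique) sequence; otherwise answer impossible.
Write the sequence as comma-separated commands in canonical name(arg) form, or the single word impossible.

t0: joint angles (θ0=0°, θ1=270°)
step 1 (rotate(1, -90)): joint angles (θ0=0°, θ1=180°)
step 2 (rotate(1, -90)): joint angles (θ0=0°, θ1=90°)
uniquely the one of 25 2-step routes that fits.

rotate(1, -90), rotate(1, -90)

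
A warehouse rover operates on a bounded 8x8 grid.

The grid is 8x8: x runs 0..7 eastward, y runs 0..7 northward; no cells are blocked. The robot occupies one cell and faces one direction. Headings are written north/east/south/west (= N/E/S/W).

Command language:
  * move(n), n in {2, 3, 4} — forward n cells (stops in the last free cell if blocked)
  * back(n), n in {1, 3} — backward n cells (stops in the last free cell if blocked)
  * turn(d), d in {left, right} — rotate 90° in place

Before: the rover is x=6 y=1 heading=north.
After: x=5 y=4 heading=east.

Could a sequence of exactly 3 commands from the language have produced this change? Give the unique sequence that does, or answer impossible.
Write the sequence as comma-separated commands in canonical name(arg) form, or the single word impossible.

move(3), turn(right), back(1)

key: position moved to (5,4) AND the heading swung to E — translation plus rotation needed
initial: x=6 y=1 heading=north
1. move(3) → x=6 y=4 heading=north
2. turn(right) → x=6 y=4 heading=east
3. back(1) → x=5 y=4 heading=east
no other 3-command option fits: unique.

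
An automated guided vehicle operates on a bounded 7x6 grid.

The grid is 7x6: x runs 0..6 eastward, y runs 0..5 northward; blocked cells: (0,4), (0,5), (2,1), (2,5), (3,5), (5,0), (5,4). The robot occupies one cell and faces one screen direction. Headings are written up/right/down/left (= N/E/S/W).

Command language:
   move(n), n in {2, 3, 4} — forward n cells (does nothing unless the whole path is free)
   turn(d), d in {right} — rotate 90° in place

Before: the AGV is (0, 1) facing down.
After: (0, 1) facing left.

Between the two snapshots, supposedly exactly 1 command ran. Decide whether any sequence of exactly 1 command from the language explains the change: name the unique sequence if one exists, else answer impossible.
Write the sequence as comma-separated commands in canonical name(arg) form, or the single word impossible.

key: (0,1) unchanged — the single command moves nothing
from: (0, 1) facing down
[1] after turn(right): (0, 1) facing left
no other 1-command option fits: unique.

turn(right)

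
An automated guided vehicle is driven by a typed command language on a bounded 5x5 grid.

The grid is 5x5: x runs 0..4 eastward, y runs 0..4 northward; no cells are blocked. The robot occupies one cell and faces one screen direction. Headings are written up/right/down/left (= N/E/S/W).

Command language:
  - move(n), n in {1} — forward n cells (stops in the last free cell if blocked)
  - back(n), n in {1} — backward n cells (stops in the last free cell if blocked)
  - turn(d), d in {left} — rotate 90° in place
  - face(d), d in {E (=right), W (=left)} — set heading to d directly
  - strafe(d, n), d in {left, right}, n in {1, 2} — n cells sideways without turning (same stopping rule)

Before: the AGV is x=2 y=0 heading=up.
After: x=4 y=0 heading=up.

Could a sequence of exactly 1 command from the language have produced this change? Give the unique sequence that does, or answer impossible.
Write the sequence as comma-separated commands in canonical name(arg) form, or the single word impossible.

strafe(right, 2)

key: heading stays N — the single command does not turn
initial: x=2 y=0 heading=up
step 1 (strafe(right, 2)): x=4 y=0 heading=up
no rival 1-sequence matches.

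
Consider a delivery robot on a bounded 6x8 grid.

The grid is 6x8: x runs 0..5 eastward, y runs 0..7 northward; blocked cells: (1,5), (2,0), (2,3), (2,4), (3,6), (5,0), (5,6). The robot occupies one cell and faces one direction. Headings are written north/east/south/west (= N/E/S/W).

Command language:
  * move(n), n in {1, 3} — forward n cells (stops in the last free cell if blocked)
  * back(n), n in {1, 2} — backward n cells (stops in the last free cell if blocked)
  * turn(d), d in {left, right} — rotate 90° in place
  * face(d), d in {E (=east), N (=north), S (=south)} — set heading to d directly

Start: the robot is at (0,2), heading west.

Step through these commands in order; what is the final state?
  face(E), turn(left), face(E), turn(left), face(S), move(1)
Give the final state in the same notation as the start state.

at (0,1), heading south

t0: at (0,2), heading west
[1] after face(E): at (0,2), heading east
[2] after turn(left): at (0,2), heading north
[3] after face(E): at (0,2), heading east
[4] after turn(left): at (0,2), heading north
[5] after face(S): at (0,2), heading south
[6] after move(1): at (0,1), heading south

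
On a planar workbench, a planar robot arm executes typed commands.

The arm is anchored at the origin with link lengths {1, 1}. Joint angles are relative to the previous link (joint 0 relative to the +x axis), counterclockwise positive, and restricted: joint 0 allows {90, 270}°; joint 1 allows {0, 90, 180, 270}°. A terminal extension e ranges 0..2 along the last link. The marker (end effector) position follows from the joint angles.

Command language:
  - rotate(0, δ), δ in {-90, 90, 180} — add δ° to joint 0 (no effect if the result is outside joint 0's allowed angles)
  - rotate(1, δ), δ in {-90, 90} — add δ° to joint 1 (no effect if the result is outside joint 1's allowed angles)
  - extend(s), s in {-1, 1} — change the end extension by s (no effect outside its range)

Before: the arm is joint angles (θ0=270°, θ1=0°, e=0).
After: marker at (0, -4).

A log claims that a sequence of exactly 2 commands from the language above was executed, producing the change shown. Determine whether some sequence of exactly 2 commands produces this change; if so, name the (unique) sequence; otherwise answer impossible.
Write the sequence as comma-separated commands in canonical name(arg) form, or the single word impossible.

start: joint angles (θ0=270°, θ1=0°, e=0)
[1] after extend(1): joint angles (θ0=270°, θ1=0°, e=1)
[2] after extend(1): joint angles (θ0=270°, θ1=0°, e=2)
all 49 alternatives checked — unique.

extend(1), extend(1)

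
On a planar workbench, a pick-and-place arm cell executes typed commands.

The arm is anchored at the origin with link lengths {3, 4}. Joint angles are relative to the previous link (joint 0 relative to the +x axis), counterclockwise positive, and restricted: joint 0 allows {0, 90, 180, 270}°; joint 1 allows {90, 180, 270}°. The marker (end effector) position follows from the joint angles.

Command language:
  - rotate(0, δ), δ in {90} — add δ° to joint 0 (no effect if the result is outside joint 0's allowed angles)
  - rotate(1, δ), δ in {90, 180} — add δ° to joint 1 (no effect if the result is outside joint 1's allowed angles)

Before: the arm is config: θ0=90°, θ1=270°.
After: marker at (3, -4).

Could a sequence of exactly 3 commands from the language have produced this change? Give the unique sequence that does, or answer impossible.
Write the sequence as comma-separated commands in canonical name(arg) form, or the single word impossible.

t0: config: θ0=90°, θ1=270°
t=1 rotate(0, 90) ⇒ config: θ0=180°, θ1=270°
t=2 rotate(0, 90) ⇒ config: θ0=270°, θ1=270°
t=3 rotate(0, 90) ⇒ config: θ0=0°, θ1=270°
no rival 3-sequence matches.

rotate(0, 90), rotate(0, 90), rotate(0, 90)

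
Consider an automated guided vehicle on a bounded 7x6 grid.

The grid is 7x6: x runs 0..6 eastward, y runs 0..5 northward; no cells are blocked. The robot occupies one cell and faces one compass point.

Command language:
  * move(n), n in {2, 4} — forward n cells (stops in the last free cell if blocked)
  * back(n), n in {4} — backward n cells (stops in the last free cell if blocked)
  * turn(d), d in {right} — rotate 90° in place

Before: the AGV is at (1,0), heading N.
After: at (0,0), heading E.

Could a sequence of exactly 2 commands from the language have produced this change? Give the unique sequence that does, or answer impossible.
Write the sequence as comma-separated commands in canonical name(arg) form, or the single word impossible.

turn(right), back(4)

key: order matters: swapping turn(right) and back(4) lands elsewhere
from: at (1,0), heading N
[1] after turn(right): at (1,0), heading E
[2] after back(4): at (0,0), heading E
uniquely the one of 16 2-step routes that fits.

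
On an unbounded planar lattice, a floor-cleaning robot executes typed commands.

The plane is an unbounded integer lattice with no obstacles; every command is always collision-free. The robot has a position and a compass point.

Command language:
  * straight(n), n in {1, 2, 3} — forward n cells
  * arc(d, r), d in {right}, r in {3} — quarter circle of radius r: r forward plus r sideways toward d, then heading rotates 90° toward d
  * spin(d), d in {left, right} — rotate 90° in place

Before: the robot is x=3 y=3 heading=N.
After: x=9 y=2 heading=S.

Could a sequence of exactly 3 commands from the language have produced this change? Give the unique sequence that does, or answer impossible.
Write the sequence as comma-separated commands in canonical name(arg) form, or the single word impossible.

arc(right, 3), arc(right, 3), straight(1)

key: order matters: swapping arc(right, 3) and straight(1) lands elsewhere
t0: x=3 y=3 heading=N
step 1 (arc(right, 3)): x=6 y=6 heading=E
step 2 (arc(right, 3)): x=9 y=3 heading=S
step 3 (straight(1)): x=9 y=2 heading=S
all 216 alternatives checked — unique.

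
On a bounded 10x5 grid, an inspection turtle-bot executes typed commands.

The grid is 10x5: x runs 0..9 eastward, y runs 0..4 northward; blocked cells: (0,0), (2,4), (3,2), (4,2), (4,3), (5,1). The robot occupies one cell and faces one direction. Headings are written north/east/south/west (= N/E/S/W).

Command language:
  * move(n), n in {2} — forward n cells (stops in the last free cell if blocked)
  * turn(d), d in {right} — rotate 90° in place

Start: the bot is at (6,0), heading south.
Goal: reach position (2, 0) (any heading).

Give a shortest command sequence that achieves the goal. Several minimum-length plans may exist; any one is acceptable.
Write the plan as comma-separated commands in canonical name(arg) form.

turn(right), move(2), move(2)

begin: at (6,0), heading south
1. turn(right) → at (6,0), heading west
2. move(2) → at (4,0), heading west
3. move(2) → at (2,0), heading west
nothing shorter than 3 reaches the goal.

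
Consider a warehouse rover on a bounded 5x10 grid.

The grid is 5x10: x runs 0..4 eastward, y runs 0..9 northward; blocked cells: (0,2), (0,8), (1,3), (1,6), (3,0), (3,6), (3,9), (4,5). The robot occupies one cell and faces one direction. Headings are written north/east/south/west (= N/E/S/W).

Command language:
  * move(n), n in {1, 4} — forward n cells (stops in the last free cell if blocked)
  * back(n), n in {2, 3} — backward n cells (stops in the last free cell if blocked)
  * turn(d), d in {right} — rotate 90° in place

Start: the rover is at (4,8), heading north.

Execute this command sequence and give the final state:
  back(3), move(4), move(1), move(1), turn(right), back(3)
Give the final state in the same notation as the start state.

begin: at (4,8), heading north
[1] after back(3): at (4,6), heading north
[2] after move(4): at (4,9), heading north
[3] after move(1): at (4,9), heading north
[4] after move(1): at (4,9), heading north
[5] after turn(right): at (4,9), heading east
[6] after back(3): at (4,9), heading east

at (4,9), heading east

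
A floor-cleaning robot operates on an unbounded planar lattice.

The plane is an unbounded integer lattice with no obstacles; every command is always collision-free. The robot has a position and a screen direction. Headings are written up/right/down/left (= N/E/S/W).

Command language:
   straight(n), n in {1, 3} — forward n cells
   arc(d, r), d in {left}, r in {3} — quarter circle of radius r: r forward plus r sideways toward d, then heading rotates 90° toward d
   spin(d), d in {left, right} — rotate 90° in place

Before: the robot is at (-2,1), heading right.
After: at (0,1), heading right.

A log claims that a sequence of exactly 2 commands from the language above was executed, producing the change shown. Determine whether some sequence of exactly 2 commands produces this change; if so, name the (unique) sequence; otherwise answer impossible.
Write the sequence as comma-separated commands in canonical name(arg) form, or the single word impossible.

straight(1), straight(1)

key: heading stays E — no command in the sequence turns
start: at (-2,1), heading right
t=1 straight(1) ⇒ at (-1,1), heading right
t=2 straight(1) ⇒ at (0,1), heading right
no rival 2-sequence matches.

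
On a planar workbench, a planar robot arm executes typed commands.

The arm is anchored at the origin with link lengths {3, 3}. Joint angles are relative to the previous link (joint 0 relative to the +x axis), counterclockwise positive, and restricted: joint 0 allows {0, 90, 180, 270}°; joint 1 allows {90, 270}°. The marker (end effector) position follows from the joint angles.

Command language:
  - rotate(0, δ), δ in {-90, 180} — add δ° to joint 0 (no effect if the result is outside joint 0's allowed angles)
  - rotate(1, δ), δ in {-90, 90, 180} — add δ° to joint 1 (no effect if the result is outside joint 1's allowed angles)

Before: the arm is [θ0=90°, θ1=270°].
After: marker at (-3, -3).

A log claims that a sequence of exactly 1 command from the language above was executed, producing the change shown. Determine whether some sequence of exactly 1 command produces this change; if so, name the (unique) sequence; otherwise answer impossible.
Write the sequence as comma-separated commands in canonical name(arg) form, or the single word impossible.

rotate(0, 180)

from: [θ0=90°, θ1=270°]
[1] after rotate(0, 180): [θ0=270°, θ1=270°]
no rival 1-sequence matches.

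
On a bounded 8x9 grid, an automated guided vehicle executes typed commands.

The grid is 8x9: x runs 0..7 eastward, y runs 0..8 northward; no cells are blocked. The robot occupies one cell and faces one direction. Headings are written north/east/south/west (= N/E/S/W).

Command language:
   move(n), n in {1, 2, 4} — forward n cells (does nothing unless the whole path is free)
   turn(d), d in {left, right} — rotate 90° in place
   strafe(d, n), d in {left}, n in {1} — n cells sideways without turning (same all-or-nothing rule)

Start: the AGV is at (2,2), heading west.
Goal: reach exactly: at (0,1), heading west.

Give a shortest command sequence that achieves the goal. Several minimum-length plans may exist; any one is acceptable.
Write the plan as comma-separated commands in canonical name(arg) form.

strafe(left, 1), move(2)

t0: at (2,2), heading west
step 1 (strafe(left, 1)): at (2,1), heading west
step 2 (move(2)): at (0,1), heading west
nothing shorter than 2 reaches the goal.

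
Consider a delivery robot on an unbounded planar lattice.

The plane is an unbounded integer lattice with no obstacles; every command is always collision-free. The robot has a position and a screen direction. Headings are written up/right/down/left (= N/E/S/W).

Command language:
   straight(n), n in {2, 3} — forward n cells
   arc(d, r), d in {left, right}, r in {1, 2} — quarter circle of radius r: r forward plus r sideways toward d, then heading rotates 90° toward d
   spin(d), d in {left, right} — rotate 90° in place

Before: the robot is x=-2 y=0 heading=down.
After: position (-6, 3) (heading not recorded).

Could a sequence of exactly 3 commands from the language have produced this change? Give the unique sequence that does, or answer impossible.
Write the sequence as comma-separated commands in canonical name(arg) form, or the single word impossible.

key: order matters: swapping arc(right, 2) and straight(3) lands elsewhere
start: x=-2 y=0 heading=down
t=1 arc(right, 2) ⇒ x=-4 y=-2 heading=left
t=2 arc(right, 2) ⇒ x=-6 y=0 heading=up
t=3 straight(3) ⇒ x=-6 y=3 heading=up
no rival 3-sequence matches.

arc(right, 2), arc(right, 2), straight(3)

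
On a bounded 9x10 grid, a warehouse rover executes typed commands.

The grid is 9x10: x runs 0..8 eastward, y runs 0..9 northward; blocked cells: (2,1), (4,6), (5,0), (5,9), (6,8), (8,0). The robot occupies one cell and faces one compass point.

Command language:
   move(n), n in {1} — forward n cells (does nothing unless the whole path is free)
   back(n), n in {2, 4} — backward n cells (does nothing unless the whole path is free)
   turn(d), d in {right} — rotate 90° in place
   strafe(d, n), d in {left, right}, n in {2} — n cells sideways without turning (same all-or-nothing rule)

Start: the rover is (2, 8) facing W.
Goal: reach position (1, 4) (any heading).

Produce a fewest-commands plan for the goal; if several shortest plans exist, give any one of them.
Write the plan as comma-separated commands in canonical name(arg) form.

strafe(left, 2), strafe(left, 2), move(1)

begin: (2, 8) facing W
1. strafe(left, 2) → (2, 6) facing W
2. strafe(left, 2) → (2, 4) facing W
3. move(1) → (1, 4) facing W
no 2-step plan works, so 3 is optimal.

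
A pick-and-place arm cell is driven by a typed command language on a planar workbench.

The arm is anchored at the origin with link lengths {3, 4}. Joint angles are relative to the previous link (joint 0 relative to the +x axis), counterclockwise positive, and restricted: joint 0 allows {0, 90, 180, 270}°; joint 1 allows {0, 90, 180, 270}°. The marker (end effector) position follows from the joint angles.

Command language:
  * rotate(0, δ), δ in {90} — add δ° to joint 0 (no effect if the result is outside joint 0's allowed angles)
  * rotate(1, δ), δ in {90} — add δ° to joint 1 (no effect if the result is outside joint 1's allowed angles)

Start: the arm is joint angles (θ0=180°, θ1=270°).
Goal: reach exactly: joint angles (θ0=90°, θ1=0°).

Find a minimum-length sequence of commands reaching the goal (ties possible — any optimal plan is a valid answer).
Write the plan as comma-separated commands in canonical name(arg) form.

initial: joint angles (θ0=180°, θ1=270°)
[1] after rotate(1, 90): joint angles (θ0=180°, θ1=0°)
[2] after rotate(0, 90): joint angles (θ0=270°, θ1=0°)
[3] after rotate(0, 90): joint angles (θ0=0°, θ1=0°)
[4] after rotate(0, 90): joint angles (θ0=90°, θ1=0°)
nothing shorter than 4 reaches the goal.

rotate(1, 90), rotate(0, 90), rotate(0, 90), rotate(0, 90)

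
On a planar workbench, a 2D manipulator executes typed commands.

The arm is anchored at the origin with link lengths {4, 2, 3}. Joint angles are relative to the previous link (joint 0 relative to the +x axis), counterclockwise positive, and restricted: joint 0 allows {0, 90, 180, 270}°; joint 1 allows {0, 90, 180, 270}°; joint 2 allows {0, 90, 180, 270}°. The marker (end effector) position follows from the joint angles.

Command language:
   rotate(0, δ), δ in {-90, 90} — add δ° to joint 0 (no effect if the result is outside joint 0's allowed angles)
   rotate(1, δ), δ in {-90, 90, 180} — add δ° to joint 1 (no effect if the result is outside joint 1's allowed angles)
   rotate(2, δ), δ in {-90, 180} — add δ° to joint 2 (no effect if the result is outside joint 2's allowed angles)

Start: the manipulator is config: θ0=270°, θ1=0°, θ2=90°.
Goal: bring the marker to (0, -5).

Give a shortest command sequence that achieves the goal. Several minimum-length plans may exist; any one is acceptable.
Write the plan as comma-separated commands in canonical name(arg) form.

initial: config: θ0=270°, θ1=0°, θ2=90°
[1] after rotate(1, 180): config: θ0=270°, θ1=180°, θ2=90°
[2] after rotate(2, 180): config: θ0=270°, θ1=180°, θ2=270°
[3] after rotate(2, -90): config: θ0=270°, θ1=180°, θ2=180°
minimal: 3 command(s), checked below 3.

rotate(1, 180), rotate(2, 180), rotate(2, -90)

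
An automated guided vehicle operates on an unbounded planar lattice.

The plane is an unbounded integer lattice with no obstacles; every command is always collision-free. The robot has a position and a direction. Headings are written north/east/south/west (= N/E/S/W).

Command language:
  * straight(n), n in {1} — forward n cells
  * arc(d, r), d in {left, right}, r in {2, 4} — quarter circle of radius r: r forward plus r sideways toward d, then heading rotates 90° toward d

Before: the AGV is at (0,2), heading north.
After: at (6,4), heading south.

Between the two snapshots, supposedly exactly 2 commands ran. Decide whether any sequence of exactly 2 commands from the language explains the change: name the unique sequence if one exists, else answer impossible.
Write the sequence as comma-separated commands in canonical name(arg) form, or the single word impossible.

arc(right, 4), arc(right, 2)

key: cell and facing (now S) both changed — the 2 commands mix motion and turning
start: at (0,2), heading north
step 1 (arc(right, 4)): at (4,6), heading east
step 2 (arc(right, 2)): at (6,4), heading south
all 25 alternatives checked — unique.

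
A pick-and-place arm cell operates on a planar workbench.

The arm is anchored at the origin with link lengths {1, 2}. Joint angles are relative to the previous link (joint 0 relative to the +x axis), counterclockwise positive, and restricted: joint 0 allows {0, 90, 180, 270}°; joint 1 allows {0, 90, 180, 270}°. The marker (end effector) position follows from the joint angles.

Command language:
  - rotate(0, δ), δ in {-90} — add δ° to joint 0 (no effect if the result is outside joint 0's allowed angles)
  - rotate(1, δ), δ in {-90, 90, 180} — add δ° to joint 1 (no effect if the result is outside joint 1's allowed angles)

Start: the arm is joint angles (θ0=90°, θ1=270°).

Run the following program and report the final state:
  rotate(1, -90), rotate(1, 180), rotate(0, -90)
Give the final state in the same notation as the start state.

joint angles (θ0=0°, θ1=0°)

initial: joint angles (θ0=90°, θ1=270°)
step 1 (rotate(1, -90)): joint angles (θ0=90°, θ1=180°)
step 2 (rotate(1, 180)): joint angles (θ0=90°, θ1=0°)
step 3 (rotate(0, -90)): joint angles (θ0=0°, θ1=0°)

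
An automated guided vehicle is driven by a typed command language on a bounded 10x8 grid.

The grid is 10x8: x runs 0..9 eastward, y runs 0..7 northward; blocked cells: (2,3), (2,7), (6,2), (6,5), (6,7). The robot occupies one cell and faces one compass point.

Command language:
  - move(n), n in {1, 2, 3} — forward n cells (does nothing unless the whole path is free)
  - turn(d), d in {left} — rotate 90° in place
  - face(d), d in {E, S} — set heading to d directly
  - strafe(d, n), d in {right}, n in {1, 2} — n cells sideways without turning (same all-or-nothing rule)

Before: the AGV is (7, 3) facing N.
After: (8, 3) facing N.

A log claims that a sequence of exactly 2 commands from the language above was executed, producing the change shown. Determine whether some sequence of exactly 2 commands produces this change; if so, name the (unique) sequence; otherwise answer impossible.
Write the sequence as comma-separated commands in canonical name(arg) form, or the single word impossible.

key: still facing N at the end — nothing in the sequence rotates
initial: (7, 3) facing N
[1] after strafe(right, 1): (8, 3) facing N
[2] after strafe(right, 2): (8, 3) facing N
no other 2-command option fits: unique.

strafe(right, 1), strafe(right, 2)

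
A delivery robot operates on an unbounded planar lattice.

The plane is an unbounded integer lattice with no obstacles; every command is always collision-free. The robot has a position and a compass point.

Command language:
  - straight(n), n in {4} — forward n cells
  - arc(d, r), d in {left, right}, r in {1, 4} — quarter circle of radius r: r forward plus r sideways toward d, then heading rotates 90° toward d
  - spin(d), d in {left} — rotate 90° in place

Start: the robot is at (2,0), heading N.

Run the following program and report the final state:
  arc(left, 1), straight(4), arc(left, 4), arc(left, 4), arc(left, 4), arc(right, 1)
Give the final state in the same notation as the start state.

t0: at (2,0), heading N
1. arc(left, 1) → at (1,1), heading W
2. straight(4) → at (-3,1), heading W
3. arc(left, 4) → at (-7,-3), heading S
4. arc(left, 4) → at (-3,-7), heading E
5. arc(left, 4) → at (1,-3), heading N
6. arc(right, 1) → at (2,-2), heading E

at (2,-2), heading E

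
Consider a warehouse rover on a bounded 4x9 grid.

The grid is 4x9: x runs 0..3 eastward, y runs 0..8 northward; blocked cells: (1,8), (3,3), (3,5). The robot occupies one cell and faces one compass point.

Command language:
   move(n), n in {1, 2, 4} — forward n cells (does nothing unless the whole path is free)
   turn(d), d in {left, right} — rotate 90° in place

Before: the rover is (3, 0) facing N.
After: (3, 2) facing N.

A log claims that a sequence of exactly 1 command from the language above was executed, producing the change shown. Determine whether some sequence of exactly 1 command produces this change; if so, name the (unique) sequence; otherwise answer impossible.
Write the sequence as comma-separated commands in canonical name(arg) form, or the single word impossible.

move(2)

key: heading stays N — the single command does not turn
from: (3, 0) facing N
[1] after move(2): (3, 2) facing N
no rival 1-sequence matches.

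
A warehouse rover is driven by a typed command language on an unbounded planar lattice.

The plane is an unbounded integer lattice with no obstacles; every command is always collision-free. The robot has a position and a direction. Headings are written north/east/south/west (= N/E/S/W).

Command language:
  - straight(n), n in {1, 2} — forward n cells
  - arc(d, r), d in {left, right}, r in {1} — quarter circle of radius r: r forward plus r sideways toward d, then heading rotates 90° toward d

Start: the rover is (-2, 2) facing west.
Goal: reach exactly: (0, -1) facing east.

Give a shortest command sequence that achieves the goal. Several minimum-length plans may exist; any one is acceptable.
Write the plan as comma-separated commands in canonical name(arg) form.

begin: (-2, 2) facing west
t=1 arc(left, 1) ⇒ (-3, 1) facing south
t=2 straight(1) ⇒ (-3, 0) facing south
t=3 arc(left, 1) ⇒ (-2, -1) facing east
t=4 straight(2) ⇒ (0, -1) facing east
nothing shorter than 4 reaches the goal.

arc(left, 1), straight(1), arc(left, 1), straight(2)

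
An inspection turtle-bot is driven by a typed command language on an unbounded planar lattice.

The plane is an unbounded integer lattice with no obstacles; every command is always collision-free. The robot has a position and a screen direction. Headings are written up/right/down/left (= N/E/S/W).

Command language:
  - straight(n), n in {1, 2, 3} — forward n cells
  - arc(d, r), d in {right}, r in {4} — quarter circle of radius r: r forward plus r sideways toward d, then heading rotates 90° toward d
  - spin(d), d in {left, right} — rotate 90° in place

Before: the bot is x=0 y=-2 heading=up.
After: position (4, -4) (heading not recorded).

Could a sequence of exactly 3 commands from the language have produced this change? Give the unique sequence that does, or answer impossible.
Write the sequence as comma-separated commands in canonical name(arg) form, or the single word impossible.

straight(2), spin(right), arc(right, 4)

key: order matters: swapping straight(2) and arc(right, 4) lands elsewhere
initial: x=0 y=-2 heading=up
[1] after straight(2): x=0 y=0 heading=up
[2] after spin(right): x=0 y=0 heading=right
[3] after arc(right, 4): x=4 y=-4 heading=down
all 216 alternatives checked — unique.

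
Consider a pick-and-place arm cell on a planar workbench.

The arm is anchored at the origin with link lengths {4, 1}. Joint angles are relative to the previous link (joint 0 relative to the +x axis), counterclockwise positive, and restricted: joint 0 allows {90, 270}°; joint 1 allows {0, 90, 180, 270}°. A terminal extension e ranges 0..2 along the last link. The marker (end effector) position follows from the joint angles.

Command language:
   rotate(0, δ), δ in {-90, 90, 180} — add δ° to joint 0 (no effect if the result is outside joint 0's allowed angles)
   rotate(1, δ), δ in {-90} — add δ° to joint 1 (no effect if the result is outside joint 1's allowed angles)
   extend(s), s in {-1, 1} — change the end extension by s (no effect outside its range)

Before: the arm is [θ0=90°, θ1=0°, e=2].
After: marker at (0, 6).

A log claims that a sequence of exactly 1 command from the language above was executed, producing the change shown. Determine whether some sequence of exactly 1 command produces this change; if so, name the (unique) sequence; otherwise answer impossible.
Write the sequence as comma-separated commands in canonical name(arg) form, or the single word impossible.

extend(-1)

initial: [θ0=90°, θ1=0°, e=2]
[1] after extend(-1): [θ0=90°, θ1=0°, e=1]
no rival 1-sequence matches.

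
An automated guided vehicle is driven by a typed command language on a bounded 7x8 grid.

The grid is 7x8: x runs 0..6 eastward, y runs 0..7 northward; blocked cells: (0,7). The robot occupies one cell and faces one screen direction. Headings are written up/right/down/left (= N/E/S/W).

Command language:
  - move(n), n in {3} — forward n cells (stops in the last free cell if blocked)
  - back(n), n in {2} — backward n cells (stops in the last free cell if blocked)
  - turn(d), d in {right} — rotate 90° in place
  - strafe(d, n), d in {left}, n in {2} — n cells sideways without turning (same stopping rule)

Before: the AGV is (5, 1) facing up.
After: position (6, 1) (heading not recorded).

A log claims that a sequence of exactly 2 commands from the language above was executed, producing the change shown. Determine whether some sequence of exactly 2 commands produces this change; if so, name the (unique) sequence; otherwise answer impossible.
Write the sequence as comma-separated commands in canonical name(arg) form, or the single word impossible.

turn(right), move(3)

key: move(3) runs into the grid edge before its full distance
t0: (5, 1) facing up
[1] after turn(right): (5, 1) facing right
[2] after move(3): (6, 1) facing right
all 16 alternatives checked — unique.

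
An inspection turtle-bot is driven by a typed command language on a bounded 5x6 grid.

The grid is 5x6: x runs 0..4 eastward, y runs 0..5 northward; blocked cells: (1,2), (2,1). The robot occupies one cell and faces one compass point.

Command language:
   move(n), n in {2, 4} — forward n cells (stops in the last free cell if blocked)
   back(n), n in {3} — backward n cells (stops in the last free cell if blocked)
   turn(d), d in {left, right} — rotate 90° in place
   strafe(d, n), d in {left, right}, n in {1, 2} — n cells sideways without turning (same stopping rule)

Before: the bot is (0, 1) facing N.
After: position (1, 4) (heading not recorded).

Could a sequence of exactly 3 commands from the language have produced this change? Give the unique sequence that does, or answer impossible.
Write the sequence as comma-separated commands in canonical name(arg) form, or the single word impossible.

key: back(3) runs into the grid edge before its full distance
begin: (0, 1) facing N
step 1 (back(3)): (0, 0) facing N
step 2 (move(4)): (0, 4) facing N
step 3 (strafe(right, 1)): (1, 4) facing N
all 729 alternatives checked — unique.

back(3), move(4), strafe(right, 1)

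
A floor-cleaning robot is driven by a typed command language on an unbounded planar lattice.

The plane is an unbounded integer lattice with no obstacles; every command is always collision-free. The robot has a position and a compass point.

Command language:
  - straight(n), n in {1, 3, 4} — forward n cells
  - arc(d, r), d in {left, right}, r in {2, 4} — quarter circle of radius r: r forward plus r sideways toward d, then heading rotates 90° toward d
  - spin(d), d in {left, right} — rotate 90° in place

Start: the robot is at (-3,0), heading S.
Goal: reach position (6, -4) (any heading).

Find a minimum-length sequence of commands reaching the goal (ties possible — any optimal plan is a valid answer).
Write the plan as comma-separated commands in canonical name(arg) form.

t0: at (-3,0), heading S
t=1 arc(left, 4) ⇒ at (1,-4), heading E
t=2 straight(4) ⇒ at (5,-4), heading E
t=3 straight(1) ⇒ at (6,-4), heading E
shorter routes all fall short; 3 is best.

arc(left, 4), straight(4), straight(1)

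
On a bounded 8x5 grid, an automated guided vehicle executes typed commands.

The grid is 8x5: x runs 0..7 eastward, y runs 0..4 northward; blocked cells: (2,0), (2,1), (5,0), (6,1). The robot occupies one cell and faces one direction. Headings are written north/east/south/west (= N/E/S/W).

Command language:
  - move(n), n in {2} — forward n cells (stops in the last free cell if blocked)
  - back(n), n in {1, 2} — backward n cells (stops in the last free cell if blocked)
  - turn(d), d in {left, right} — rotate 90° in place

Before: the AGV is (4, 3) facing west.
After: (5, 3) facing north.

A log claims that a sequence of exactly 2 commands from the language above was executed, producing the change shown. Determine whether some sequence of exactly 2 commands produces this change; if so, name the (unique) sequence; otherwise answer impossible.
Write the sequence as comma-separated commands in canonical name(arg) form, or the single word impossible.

key: position moved to (5,3) AND the heading swung to N — translation plus rotation needed
t0: (4, 3) facing west
step 1 (back(1)): (5, 3) facing west
step 2 (turn(right)): (5, 3) facing north
all 25 alternatives checked — unique.

back(1), turn(right)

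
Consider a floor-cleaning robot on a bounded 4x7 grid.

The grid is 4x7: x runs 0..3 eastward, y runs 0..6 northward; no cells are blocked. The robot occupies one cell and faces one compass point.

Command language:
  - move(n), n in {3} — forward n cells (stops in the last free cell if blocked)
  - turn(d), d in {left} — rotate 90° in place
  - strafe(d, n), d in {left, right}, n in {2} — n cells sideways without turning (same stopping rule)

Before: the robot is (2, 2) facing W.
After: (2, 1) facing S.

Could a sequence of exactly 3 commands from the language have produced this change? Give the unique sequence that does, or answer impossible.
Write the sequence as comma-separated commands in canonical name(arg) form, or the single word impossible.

key: running move(3) before strafe(right, 2) would end elsewhere — order is forced
from: (2, 2) facing W
[1] after strafe(right, 2): (2, 4) facing W
[2] after turn(left): (2, 4) facing S
[3] after move(3): (2, 1) facing S
uniquely the one of 64 3-step routes that fits.

strafe(right, 2), turn(left), move(3)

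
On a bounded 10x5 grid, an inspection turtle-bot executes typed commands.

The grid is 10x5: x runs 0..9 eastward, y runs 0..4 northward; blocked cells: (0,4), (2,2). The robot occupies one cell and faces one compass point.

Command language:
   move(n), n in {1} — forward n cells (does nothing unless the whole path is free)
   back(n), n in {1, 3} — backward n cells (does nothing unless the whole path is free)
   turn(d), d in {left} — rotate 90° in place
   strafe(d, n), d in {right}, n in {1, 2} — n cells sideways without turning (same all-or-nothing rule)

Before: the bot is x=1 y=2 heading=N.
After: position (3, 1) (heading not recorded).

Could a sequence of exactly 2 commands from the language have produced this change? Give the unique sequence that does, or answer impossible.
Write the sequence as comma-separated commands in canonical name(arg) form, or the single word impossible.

key: running strafe(right, 2) before back(1) would end elsewhere — order is forced
start: x=1 y=2 heading=N
t=1 back(1) ⇒ x=1 y=1 heading=N
t=2 strafe(right, 2) ⇒ x=3 y=1 heading=N
uniquely the one of 36 2-step routes that fits.

back(1), strafe(right, 2)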